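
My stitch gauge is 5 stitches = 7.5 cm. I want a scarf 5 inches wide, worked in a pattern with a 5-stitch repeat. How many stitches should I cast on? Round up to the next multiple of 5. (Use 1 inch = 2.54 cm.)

5 in = 5 × 2.54 = 12.70 cm.
5 / 7.5 = 0.667 sts/cm.
12.70 × 0.667 = 8.47 sts.
→ 10.

Cast on 10 stitches.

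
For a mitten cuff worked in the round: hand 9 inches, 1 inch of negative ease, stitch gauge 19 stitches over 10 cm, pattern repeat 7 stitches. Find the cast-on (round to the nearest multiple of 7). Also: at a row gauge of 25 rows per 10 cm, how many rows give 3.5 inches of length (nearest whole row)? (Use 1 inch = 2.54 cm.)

Finished = 9 − 1 = 8 inches.
8 inches × 2.54 = 20.32 cm.
19/10 = 1.9 sts per cm; 20.32 × 1.9 = 38.61 sts.
Nearest multiple of 7 → 42.
3.5 inches = 8.89 cm; × 2.5 = 22.23 → 22 rows.

Cast on 42 stitches; work 22 rows.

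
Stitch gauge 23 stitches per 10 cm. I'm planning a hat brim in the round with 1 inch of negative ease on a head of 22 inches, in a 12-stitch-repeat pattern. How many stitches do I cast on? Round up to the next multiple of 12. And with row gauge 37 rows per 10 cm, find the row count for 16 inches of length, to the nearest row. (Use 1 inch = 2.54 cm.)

Finished = 22 − 1 = 21 inches.
21 inches × 2.54 = 53.34 cm.
23/10 = 2.3 sts per cm; 53.34 × 2.3 = 122.68 sts.
Next multiple of 12 → 132.
16 inches = 40.64 cm; × 3.7 = 150.37 → 150 rows.

Cast on 132 stitches; work 150 rows.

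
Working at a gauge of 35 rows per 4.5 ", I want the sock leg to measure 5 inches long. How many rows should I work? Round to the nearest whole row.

35 rows / 4.5 in = 7.778 rows per inch.
5 × 7.778 = 38.89 rows.
Round to nearest → 39.

39 rows.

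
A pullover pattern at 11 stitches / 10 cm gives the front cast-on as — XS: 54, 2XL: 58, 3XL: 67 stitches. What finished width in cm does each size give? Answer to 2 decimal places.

11/10 = 1.1 sts per cm.
XS: 54 / 1.1 = 49.091 → 49.09 cm.
2XL: 58 / 1.1 = 52.727 → 52.73 cm.
3XL: 67 / 1.1 = 60.909 → 60.91 cm.

XS 49.09 cm; 2XL 52.73 cm; 3XL 60.91 cm.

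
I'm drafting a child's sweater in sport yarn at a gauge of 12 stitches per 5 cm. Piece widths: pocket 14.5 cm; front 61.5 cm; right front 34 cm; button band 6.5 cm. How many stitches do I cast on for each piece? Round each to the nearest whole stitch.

pocket 35; front 148; right front 82; button band 16.

Rate = 12/5 = 2.4 sts per cm.
pocket: 14.5 × 2.4 = 34.80 → 35.
front: 61.5 × 2.4 = 147.60 → 148.
right front: 34 × 2.4 = 81.60 → 82.
button band: 6.5 × 2.4 = 15.60 → 16.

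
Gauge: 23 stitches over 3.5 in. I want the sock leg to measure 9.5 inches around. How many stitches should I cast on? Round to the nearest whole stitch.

23 stitches / 3.5 in = 6.571 stitches per inch.
9.5 × 6.571 = 62.43 stitches.
Round to nearest → 62.

62 stitches.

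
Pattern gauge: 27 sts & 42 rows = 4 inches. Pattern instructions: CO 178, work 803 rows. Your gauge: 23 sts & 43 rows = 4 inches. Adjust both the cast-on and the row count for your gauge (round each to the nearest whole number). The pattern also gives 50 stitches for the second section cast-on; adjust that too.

Stitches: 178 × 23/27 = 151.63 → 152.
Rows: 803 × 43/42 = 822.12 → 822.
second section cast-on: 50 × 23/27 = 42.59 → 43.

Cast on 152 stitches; work 822 rows; second section cast-on 43 stitches.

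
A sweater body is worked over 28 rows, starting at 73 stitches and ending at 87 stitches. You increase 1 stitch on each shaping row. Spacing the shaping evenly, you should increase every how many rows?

Increase every 2nd row.

Stitches to add: |87 − 73| = 14.
Shaping rows needed: 14 / 1 = 14.
28 rows / 14 = every 2 rows.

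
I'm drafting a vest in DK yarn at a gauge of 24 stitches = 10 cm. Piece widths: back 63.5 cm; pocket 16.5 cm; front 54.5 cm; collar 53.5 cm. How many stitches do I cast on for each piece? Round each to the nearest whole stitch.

Rate = 24/10 = 2.4 sts per cm.
back: 63.5 × 2.4 = 152.40 → 152.
pocket: 16.5 × 2.4 = 39.60 → 40.
front: 54.5 × 2.4 = 130.80 → 131.
collar: 53.5 × 2.4 = 128.40 → 128.

back 152; pocket 40; front 131; collar 128.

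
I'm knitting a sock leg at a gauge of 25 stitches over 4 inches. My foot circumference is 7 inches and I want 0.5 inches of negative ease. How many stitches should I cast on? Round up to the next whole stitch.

Finished = 7 − 0.5 = 6.5 in.
25 / 4 = 6.25 sts per inch.
6.50 × 6.25 = 40.62 sts.
→ 41 sts.

CO 41 sts.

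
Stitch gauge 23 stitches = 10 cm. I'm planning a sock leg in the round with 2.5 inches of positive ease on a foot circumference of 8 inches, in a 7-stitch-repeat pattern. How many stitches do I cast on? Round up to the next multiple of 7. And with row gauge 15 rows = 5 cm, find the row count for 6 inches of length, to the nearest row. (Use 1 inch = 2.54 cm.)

Finished = 8 + 2.5 = 10.5 inches.
10.5 inches × 2.54 = 26.67 cm.
23/10 = 2.3 sts per cm; 26.67 × 2.3 = 61.34 sts.
Next multiple of 7 → 63.
6 inches = 15.24 cm; × 3 = 45.72 → 46 rows.

Cast on 63 stitches; work 46 rows.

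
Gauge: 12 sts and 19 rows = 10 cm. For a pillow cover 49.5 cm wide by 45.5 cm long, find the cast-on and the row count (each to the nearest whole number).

Cast on 59 stitches and work 86 rows.

Stitch gauge = 12/10 = 1.2 sts/cm; 49.5 × 1.2 = 59.40 → 59 sts.
Row gauge = 19/10 = 1.9 rows/cm; 45.5 × 1.9 = 86.45 → 86 rows.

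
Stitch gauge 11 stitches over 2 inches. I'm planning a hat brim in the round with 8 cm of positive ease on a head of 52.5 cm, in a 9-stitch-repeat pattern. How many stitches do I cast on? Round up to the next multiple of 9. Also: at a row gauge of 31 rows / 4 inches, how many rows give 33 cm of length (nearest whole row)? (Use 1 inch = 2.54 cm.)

Finished = 52.5 + 8 = 60.5 cm.
60.5 cm × 1/2.54 = 23.82 inches.
11/2 = 5.5 sts per in; 23.82 × 5.5 = 131.00 sts.
Next multiple of 9 → 135.
33 cm = 12.99 inches; × 7.75 = 100.69 → 101 rows.

Cast on 135 stitches; work 101 rows.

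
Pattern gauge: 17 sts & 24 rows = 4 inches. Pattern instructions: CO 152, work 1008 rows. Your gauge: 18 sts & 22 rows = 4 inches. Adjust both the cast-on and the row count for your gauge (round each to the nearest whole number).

Cast on 161 stitches; work 924 rows.

Stitches: 152 × 18/17 = 160.94 → 161.
Rows: 1008 × 22/24 = 924.00 → 924.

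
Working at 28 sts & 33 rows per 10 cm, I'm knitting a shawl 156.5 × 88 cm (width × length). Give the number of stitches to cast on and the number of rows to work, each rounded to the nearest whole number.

Stitch gauge = 28/10 = 2.8 sts/cm; 156.5 × 2.8 = 438.20 → 438 sts.
Row gauge = 33/10 = 3.3 rows/cm; 88 × 3.3 = 290.40 → 290 rows.

Cast on 438 stitches and work 290 rows.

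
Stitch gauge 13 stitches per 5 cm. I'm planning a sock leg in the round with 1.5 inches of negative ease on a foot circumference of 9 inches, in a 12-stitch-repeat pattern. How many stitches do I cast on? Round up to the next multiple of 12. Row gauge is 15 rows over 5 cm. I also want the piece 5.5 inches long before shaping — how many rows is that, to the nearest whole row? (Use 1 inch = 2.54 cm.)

Finished = 9 − 1.5 = 7.5 inches.
7.5 inches × 2.54 = 19.05 cm.
13/5 = 2.6 sts per cm; 19.05 × 2.6 = 49.53 sts.
Next multiple of 12 → 60.
5.5 inches = 13.97 cm; × 3 = 41.91 → 42 rows.

Cast on 60 stitches; work 42 rows.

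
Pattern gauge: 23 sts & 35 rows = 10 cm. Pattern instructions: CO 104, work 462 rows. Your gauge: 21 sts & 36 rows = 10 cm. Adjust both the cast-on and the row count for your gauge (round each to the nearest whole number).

Stitches: 104 × 21/23 = 94.96 → 95.
Rows: 462 × 36/35 = 475.20 → 475.

Cast on 95 stitches; work 475 rows.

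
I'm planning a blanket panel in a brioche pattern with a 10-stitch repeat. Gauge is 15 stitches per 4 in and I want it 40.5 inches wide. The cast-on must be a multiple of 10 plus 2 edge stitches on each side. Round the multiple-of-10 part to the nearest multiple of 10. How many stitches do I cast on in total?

15 / 4 = 3.75 sts per inch.
40.5 × 3.75 = 151.88 sts.
Less 4 edge sts → 147.88 for the repeat.
Nearest multiple of 10: 150.
Add back 4 edge sts → 154.

Cast on 154 stitches.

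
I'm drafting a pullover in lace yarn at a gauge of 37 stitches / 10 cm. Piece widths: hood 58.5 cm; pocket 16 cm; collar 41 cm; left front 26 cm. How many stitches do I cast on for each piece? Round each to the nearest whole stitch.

hood 216; pocket 59; collar 152; left front 96.

Rate = 37/10 = 3.7 sts per cm.
hood: 58.5 × 3.7 = 216.45 → 216.
pocket: 16 × 3.7 = 59.20 → 59.
collar: 41 × 3.7 = 151.70 → 152.
left front: 26 × 3.7 = 96.20 → 96.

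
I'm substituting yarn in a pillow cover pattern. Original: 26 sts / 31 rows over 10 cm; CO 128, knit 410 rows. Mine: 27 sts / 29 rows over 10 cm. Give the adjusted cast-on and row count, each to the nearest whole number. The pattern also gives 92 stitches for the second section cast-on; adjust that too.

Cast on 133 stitches; work 384 rows; second section cast-on 96 stitches.

Stitches: 128 × 27/26 = 132.92 → 133.
Rows: 410 × 29/31 = 383.55 → 384.
second section cast-on: 92 × 27/26 = 95.54 → 96.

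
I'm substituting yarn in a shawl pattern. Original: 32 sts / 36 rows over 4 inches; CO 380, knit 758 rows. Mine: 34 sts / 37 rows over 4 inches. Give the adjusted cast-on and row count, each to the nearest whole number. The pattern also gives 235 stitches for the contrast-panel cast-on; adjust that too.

Cast on 404 stitches; work 779 rows; contrast-panel cast-on 250 stitches.

Stitches: 380 × 34/32 = 403.75 → 404.
Rows: 758 × 37/36 = 779.06 → 779.
contrast-panel cast-on: 235 × 34/32 = 249.69 → 250.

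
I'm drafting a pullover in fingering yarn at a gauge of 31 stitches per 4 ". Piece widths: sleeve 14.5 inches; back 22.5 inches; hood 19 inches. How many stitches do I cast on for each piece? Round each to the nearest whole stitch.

Rate = 31/4 = 7.75 sts per in.
sleeve: 14.5 × 7.75 = 112.38 → 112.
back: 22.5 × 7.75 = 174.38 → 174.
hood: 19 × 7.75 = 147.25 → 147.

sleeve 112; back 174; hood 147.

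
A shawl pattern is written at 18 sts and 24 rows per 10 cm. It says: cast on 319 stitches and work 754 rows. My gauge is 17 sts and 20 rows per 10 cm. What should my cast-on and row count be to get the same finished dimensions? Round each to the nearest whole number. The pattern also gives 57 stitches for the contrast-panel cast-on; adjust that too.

Stitches: 319 × 17/18 = 301.28 → 301.
Rows: 754 × 20/24 = 628.33 → 628.
contrast-panel cast-on: 57 × 17/18 = 53.83 → 54.

Cast on 301 stitches; work 628 rows; contrast-panel cast-on 54 stitches.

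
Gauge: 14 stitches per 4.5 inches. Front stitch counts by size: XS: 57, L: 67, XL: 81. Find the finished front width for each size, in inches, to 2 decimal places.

XS 18.32 inches; L 21.54 inches; XL 26.04 inches.

14/4.5 = 3.111 sts per in.
XS: 57 / 3.111 = 18.321 → 18.32 in.
L: 67 / 3.111 = 21.536 → 21.54 in.
XL: 81 / 3.111 = 26.036 → 26.04 in.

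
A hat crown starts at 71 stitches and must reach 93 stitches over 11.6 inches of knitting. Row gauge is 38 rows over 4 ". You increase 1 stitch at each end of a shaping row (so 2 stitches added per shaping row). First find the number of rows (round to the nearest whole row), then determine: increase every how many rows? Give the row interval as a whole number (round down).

Increase every 10th row.

Rows = 11.6 × 9.5 = 110.2 → 110 rows.
Stitches to add: 22 → 11 shaping rows (at 2 st each).
110 / 11 = 10.00 → every 10 rows.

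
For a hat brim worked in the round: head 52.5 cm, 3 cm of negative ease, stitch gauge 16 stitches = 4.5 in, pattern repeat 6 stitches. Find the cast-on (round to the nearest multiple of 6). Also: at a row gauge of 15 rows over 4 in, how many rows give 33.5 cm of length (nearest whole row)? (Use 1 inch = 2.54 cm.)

Finished = 52.5 − 3 = 49.5 cm.
49.5 cm × 1/2.54 = 19.49 inches.
16/4.5 = 3.556 sts per in; 19.49 × 3.556 = 69.29 sts.
Nearest multiple of 6 → 72.
33.5 cm = 13.19 inches; × 3.75 = 49.46 → 49 rows.

Cast on 72 stitches; work 49 rows.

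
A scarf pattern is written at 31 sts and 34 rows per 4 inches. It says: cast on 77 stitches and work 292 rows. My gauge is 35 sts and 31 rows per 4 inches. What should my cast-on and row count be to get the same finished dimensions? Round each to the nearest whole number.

Cast on 87 stitches; work 266 rows.

Stitches: 77 × 35/31 = 86.94 → 87.
Rows: 292 × 31/34 = 266.24 → 266.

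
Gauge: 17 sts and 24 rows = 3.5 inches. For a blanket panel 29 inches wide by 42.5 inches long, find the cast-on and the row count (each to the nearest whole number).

Stitch gauge = 17/3.5 = 4.857 sts/in; 29 × 4.857 = 140.86 → 141 sts.
Row gauge = 24/3.5 = 6.857 rows/in; 42.5 × 6.857 = 291.43 → 291 rows.

Cast on 141 stitches and work 291 rows.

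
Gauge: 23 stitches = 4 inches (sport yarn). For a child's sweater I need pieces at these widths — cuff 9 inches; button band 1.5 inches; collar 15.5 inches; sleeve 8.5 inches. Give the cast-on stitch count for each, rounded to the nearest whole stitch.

cuff 52; button band 9; collar 89; sleeve 49.

Rate = 23/4 = 5.75 sts per in.
cuff: 9 × 5.75 = 51.75 → 52.
button band: 1.5 × 5.75 = 8.62 → 9.
collar: 15.5 × 5.75 = 89.12 → 89.
sleeve: 8.5 × 5.75 = 48.88 → 49.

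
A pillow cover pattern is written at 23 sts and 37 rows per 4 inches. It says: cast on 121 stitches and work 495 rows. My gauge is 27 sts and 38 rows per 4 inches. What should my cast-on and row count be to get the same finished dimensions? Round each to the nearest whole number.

Cast on 142 stitches; work 508 rows.

Stitches: 121 × 27/23 = 142.04 → 142.
Rows: 495 × 38/37 = 508.38 → 508.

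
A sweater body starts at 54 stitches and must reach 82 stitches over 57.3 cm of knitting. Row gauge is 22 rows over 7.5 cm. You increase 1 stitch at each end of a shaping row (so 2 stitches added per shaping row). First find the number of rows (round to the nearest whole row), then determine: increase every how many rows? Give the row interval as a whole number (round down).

Rows = 57.3 × 2.933 = 168.1 → 168 rows.
Stitches to add: 28 → 14 shaping rows (at 2 st each).
168 / 14 = 12.00 → every 12 rows.

Increase every 12th row.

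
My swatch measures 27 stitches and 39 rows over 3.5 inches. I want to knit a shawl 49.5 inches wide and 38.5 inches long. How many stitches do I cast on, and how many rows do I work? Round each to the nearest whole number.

Stitch gauge = 27/3.5 = 7.714 sts/in; 49.5 × 7.714 = 381.86 → 382 sts.
Row gauge = 39/3.5 = 11.143 rows/in; 38.5 × 11.143 = 429.00 → 429 rows.

Cast on 382 stitches and work 429 rows.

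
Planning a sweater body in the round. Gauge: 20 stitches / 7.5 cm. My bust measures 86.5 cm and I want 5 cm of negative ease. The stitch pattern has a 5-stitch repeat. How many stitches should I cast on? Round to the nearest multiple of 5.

215 stitches.

Finished = 86.5 − 5 = 81.5 cm.
20 / 7.5 = 2.667 sts/cm.
81.5 × 2.667 = 217.33 sts.
Nearest multiple of 5: 215.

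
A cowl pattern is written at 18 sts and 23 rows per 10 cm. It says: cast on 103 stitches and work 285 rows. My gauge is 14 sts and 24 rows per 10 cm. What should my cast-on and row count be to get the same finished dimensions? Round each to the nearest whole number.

Cast on 80 stitches; work 297 rows.

Stitches: 103 × 14/18 = 80.11 → 80.
Rows: 285 × 24/23 = 297.39 → 297.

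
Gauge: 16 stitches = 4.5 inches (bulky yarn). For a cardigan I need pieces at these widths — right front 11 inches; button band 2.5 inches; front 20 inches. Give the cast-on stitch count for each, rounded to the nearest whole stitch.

Rate = 16/4.5 = 3.556 sts per in.
right front: 11 × 3.556 = 39.11 → 39.
button band: 2.5 × 3.556 = 8.89 → 9.
front: 20 × 3.556 = 71.11 → 71.

right front 39; button band 9; front 71.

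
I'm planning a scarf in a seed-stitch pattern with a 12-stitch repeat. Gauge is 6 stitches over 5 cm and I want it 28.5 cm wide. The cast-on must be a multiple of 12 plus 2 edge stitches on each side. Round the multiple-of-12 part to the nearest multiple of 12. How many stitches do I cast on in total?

6 / 5 = 1.2 sts per cm.
28.5 × 1.2 = 34.20 sts.
Less 4 edge sts → 30.20 for the repeat.
Nearest multiple of 12: 36.
Add back 4 edge sts → 40.

40 stitches.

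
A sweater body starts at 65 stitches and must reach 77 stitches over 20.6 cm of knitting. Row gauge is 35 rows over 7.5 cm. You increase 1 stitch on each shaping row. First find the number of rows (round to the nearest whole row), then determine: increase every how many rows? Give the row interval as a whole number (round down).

Increase every 8th row.

Rows = 20.6 × 4.667 = 96.1 → 96 rows.
Stitches to add: 12 → 12 shaping rows (at 1 st each).
96 / 12 = 8.00 → every 8 rows.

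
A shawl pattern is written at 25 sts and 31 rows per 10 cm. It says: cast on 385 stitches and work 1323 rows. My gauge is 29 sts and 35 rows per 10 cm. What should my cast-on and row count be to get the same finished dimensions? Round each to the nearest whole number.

Cast on 447 stitches; work 1494 rows.

Stitches: 385 × 29/25 = 446.60 → 447.
Rows: 1323 × 35/31 = 1493.71 → 1494.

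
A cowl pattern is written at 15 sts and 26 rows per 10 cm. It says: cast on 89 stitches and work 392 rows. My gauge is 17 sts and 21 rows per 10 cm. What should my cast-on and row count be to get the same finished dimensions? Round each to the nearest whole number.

Stitches: 89 × 17/15 = 100.87 → 101.
Rows: 392 × 21/26 = 316.62 → 317.

Cast on 101 stitches; work 317 rows.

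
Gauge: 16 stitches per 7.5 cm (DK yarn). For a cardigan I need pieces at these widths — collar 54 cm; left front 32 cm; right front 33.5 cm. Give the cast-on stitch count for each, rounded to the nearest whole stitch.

collar 115; left front 68; right front 71.

Rate = 16/7.5 = 2.133 sts per cm.
collar: 54 × 2.133 = 115.20 → 115.
left front: 32 × 2.133 = 68.27 → 68.
right front: 33.5 × 2.133 = 71.47 → 71.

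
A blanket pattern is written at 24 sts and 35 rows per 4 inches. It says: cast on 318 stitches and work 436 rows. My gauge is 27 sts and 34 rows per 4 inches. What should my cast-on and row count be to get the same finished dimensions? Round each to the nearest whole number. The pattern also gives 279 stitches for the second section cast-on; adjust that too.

Stitches: 318 × 27/24 = 357.75 → 358.
Rows: 436 × 34/35 = 423.54 → 424.
second section cast-on: 279 × 27/24 = 313.88 → 314.

Cast on 358 stitches; work 424 rows; second section cast-on 314 stitches.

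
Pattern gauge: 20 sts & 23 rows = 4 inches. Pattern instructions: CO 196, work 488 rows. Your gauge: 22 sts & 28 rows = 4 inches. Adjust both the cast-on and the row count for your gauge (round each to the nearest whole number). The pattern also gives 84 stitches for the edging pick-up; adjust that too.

Cast on 216 stitches; work 594 rows; edging pick-up 92 stitches.

Stitches: 196 × 22/20 = 215.60 → 216.
Rows: 488 × 28/23 = 594.09 → 594.
edging pick-up: 84 × 22/20 = 92.40 → 92.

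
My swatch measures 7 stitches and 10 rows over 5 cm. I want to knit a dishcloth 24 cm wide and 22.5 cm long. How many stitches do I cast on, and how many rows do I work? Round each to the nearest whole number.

Cast on 34 stitches and work 45 rows.

Stitch gauge = 7/5 = 1.4 sts/cm; 24 × 1.4 = 33.60 → 34 sts.
Row gauge = 10/5 = 2 rows/cm; 22.5 × 2 = 45.00 → 45 rows.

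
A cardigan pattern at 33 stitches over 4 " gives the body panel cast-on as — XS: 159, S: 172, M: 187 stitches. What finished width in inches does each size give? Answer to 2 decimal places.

33/4 = 8.25 sts per in.
XS: 159 / 8.25 = 19.273 → 19.27 in.
S: 172 / 8.25 = 20.848 → 20.85 in.
M: 187 / 8.25 = 22.667 → 22.67 in.

XS 19.27 inches; S 20.85 inches; M 22.67 inches.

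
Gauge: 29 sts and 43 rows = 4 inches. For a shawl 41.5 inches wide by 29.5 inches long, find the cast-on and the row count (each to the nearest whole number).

Stitch gauge = 29/4 = 7.25 sts/in; 41.5 × 7.25 = 300.88 → 301 sts.
Row gauge = 43/4 = 10.75 rows/in; 29.5 × 10.75 = 317.12 → 317 rows.

Cast on 301 stitches and work 317 rows.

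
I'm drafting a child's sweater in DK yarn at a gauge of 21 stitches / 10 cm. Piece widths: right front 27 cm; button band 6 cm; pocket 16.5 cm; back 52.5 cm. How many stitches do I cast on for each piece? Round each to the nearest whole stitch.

right front 57; button band 13; pocket 35; back 110.

Rate = 21/10 = 2.1 sts per cm.
right front: 27 × 2.1 = 56.70 → 57.
button band: 6 × 2.1 = 12.60 → 13.
pocket: 16.5 × 2.1 = 34.65 → 35.
back: 52.5 × 2.1 = 110.25 → 110.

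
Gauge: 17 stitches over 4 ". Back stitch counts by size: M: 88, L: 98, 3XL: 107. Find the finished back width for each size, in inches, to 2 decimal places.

M 20.71 inches; L 23.06 inches; 3XL 25.18 inches.

17/4 = 4.25 sts per in.
M: 88 / 4.25 = 20.706 → 20.71 in.
L: 98 / 4.25 = 23.059 → 23.06 in.
3XL: 107 / 4.25 = 25.176 → 25.18 in.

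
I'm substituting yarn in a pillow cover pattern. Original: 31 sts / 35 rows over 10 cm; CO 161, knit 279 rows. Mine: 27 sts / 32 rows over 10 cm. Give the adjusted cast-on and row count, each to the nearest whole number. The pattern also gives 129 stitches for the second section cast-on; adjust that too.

Stitches: 161 × 27/31 = 140.23 → 140.
Rows: 279 × 32/35 = 255.09 → 255.
second section cast-on: 129 × 27/31 = 112.35 → 112.

Cast on 140 stitches; work 255 rows; second section cast-on 112 stitches.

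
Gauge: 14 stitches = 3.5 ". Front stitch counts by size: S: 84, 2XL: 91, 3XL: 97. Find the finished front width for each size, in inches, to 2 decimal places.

14/3.5 = 4 sts per in.
S: 84 / 4 = 21.000 → 21.00 in.
2XL: 91 / 4 = 22.750 → 22.75 in.
3XL: 97 / 4 = 24.250 → 24.25 in.

S 21.00 inches; 2XL 22.75 inches; 3XL 24.25 inches.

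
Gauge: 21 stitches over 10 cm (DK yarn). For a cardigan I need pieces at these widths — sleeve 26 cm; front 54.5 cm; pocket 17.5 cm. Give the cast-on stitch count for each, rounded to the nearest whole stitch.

Rate = 21/10 = 2.1 sts per cm.
sleeve: 26 × 2.1 = 54.60 → 55.
front: 54.5 × 2.1 = 114.45 → 114.
pocket: 17.5 × 2.1 = 36.75 → 37.

sleeve 55; front 114; pocket 37.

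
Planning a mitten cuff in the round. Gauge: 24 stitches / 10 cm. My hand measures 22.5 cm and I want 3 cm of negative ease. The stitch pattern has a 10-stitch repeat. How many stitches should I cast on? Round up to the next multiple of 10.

Cast on 50 stitches.

Finished = 22.5 − 3 = 19.5 cm.
24 / 10 = 2.4 sts/cm.
19.5 × 2.4 = 46.80 sts.
Next multiple of 10: 50.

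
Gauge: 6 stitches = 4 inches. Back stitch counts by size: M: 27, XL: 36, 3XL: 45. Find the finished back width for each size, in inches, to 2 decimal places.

6/4 = 1.5 sts per in.
M: 27 / 1.5 = 18.000 → 18.00 in.
XL: 36 / 1.5 = 24.000 → 24.00 in.
3XL: 45 / 1.5 = 30.000 → 30.00 in.

M 18.00 inches; XL 24.00 inches; 3XL 30.00 inches.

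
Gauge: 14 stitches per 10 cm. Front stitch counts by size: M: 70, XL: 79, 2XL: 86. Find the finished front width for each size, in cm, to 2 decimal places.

M 50.00 cm; XL 56.43 cm; 2XL 61.43 cm.

14/10 = 1.4 sts per cm.
M: 70 / 1.4 = 50.000 → 50.00 cm.
XL: 79 / 1.4 = 56.429 → 56.43 cm.
2XL: 86 / 1.4 = 61.429 → 61.43 cm.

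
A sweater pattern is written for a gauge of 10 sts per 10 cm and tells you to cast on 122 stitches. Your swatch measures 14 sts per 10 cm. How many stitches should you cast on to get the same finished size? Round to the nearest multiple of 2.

170 stitches.

Scale factor = 14 / 10 = 1.400.
122 × 14 / 10 = 170.80 sts.
→ 170 sts.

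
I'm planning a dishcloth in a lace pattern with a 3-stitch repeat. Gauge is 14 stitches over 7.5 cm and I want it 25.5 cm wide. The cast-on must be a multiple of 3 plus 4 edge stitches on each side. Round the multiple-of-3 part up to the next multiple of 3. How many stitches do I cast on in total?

14 / 7.5 = 1.867 sts per cm.
25.5 × 1.867 = 47.60 sts.
Less 8 edge sts → 39.60 for the repeat.
Next multiple of 3: 42.
Add back 8 edge sts → 50.

50 stitches.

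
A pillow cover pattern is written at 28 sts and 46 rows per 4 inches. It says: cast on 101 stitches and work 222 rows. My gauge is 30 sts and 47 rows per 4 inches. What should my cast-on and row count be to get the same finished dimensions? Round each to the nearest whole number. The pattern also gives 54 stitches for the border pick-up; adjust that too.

Stitches: 101 × 30/28 = 108.21 → 108.
Rows: 222 × 47/46 = 226.83 → 227.
border pick-up: 54 × 30/28 = 57.86 → 58.

Cast on 108 stitches; work 227 rows; border pick-up 58 stitches.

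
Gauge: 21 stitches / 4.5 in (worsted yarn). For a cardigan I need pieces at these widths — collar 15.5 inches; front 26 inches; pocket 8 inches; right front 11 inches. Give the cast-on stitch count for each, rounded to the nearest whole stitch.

Rate = 21/4.5 = 4.667 sts per in.
collar: 15.5 × 4.667 = 72.33 → 72.
front: 26 × 4.667 = 121.33 → 121.
pocket: 8 × 4.667 = 37.33 → 37.
right front: 11 × 4.667 = 51.33 → 51.

collar 72; front 121; pocket 37; right front 51.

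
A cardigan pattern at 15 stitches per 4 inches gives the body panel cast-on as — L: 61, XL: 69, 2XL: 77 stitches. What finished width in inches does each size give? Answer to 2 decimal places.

L 16.27 inches; XL 18.40 inches; 2XL 20.53 inches.

15/4 = 3.75 sts per in.
L: 61 / 3.75 = 16.267 → 16.27 in.
XL: 69 / 3.75 = 18.400 → 18.40 in.
2XL: 77 / 3.75 = 20.533 → 20.53 in.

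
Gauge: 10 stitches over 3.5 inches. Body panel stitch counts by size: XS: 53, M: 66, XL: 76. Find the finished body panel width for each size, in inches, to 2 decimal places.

10/3.5 = 2.857 sts per in.
XS: 53 / 2.857 = 18.550 → 18.55 in.
M: 66 / 2.857 = 23.100 → 23.10 in.
XL: 76 / 2.857 = 26.600 → 26.60 in.

XS 18.55 inches; M 23.10 inches; XL 26.60 inches.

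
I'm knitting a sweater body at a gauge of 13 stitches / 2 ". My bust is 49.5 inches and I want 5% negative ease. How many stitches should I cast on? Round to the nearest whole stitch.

CO 306 sts.

Finished = 49.5 × 0.95 = 47.02 in.
13 / 2 = 6.5 sts per inch.
47.02 × 6.5 = 305.66 sts.
→ 306 sts.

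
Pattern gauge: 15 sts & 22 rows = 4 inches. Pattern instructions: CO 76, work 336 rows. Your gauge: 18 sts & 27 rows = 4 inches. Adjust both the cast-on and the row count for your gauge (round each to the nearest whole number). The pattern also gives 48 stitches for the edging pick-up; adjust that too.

Stitches: 76 × 18/15 = 91.20 → 91.
Rows: 336 × 27/22 = 412.36 → 412.
edging pick-up: 48 × 18/15 = 57.60 → 58.

Cast on 91 stitches; work 412 rows; edging pick-up 58 stitches.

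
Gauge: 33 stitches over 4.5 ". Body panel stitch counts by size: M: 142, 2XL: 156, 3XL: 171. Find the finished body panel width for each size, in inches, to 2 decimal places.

M 19.36 inches; 2XL 21.27 inches; 3XL 23.32 inches.

33/4.5 = 7.333 sts per in.
M: 142 / 7.333 = 19.364 → 19.36 in.
2XL: 156 / 7.333 = 21.273 → 21.27 in.
3XL: 171 / 7.333 = 23.318 → 23.32 in.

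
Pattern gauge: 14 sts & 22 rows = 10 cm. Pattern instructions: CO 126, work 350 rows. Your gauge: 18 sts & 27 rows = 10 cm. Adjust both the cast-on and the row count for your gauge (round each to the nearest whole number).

Cast on 162 stitches; work 430 rows.

Stitches: 126 × 18/14 = 162.00 → 162.
Rows: 350 × 27/22 = 429.55 → 430.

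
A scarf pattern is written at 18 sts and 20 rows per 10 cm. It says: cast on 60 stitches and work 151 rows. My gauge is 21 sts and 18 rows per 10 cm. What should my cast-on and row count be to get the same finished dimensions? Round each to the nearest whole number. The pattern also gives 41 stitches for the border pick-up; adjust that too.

Stitches: 60 × 21/18 = 70.00 → 70.
Rows: 151 × 18/20 = 135.90 → 136.
border pick-up: 41 × 21/18 = 47.83 → 48.

Cast on 70 stitches; work 136 rows; border pick-up 48 stitches.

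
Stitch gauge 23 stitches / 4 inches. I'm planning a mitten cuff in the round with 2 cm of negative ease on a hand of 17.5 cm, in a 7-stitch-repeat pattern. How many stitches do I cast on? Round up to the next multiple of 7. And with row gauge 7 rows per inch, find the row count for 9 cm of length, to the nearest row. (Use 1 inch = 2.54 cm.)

Cast on 42 stitches; work 25 rows.

Finished = 17.5 − 2 = 15.5 cm.
15.5 cm × 1/2.54 = 6.10 inches.
23/4 = 5.75 sts per in; 6.10 × 5.75 = 35.09 sts.
Next multiple of 7 → 42.
9 cm = 3.54 inches; × 7 = 24.80 → 25 rows.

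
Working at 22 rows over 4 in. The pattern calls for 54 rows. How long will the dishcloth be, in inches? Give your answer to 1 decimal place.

9.8 inches.

22 rows / 4 inch = 5.5 rows per inch.
54 / 5.5 = 9.82 inches.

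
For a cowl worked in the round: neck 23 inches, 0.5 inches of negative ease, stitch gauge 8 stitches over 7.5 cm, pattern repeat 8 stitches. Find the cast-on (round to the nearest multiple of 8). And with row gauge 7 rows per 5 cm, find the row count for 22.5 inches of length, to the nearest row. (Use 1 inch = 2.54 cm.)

Cast on 64 stitches; work 80 rows.

Finished = 23 − 0.5 = 22.5 inches.
22.5 inches × 2.54 = 57.15 cm.
8/7.5 = 1.067 sts per cm; 57.15 × 1.067 = 60.96 sts.
Nearest multiple of 8 → 64.
22.5 inches = 57.15 cm; × 1.4 = 80.01 → 80 rows.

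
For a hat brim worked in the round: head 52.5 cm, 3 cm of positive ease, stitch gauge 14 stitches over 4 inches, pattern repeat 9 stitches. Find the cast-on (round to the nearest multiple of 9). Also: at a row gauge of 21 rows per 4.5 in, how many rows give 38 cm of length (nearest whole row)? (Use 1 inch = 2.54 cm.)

Finished = 52.5 + 3 = 55.5 cm.
55.5 cm × 1/2.54 = 21.85 inches.
14/4 = 3.5 sts per in; 21.85 × 3.5 = 76.48 sts.
Nearest multiple of 9 → 72.
38 cm = 14.96 inches; × 4.667 = 69.82 → 70 rows.

Cast on 72 stitches; work 70 rows.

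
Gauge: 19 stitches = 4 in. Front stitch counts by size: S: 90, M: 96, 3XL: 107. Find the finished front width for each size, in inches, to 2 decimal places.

S 18.95 inches; M 20.21 inches; 3XL 22.53 inches.

19/4 = 4.75 sts per in.
S: 90 / 4.75 = 18.947 → 18.95 in.
M: 96 / 4.75 = 20.211 → 20.21 in.
3XL: 107 / 4.75 = 22.526 → 22.53 in.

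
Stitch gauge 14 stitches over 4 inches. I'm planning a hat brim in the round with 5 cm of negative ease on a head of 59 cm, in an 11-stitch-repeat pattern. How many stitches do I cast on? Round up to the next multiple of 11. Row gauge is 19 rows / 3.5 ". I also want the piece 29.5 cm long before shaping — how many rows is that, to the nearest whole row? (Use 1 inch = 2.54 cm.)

Cast on 77 stitches; work 63 rows.

Finished = 59 − 5 = 54 cm.
54 cm × 1/2.54 = 21.26 inches.
14/4 = 3.5 sts per in; 21.26 × 3.5 = 74.41 sts.
Next multiple of 11 → 77.
29.5 cm = 11.61 inches; × 5.429 = 63.05 → 63 rows.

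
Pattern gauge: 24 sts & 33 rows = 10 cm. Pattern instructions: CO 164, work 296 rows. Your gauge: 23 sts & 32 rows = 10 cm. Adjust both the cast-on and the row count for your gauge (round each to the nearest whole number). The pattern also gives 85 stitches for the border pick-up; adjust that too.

Cast on 157 stitches; work 287 rows; border pick-up 81 stitches.

Stitches: 164 × 23/24 = 157.17 → 157.
Rows: 296 × 32/33 = 287.03 → 287.
border pick-up: 85 × 23/24 = 81.46 → 81.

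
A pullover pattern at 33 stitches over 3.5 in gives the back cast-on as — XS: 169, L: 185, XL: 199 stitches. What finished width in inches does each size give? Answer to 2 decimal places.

XS 17.92 inches; L 19.62 inches; XL 21.11 inches.

33/3.5 = 9.429 sts per in.
XS: 169 / 9.429 = 17.924 → 17.92 in.
L: 185 / 9.429 = 19.621 → 19.62 in.
XL: 199 / 9.429 = 21.106 → 21.11 in.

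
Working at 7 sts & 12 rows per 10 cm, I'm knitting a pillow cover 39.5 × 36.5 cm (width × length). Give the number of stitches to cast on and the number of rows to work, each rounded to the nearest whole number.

Stitch gauge = 7/10 = 0.7 sts/cm; 39.5 × 0.7 = 27.65 → 28 sts.
Row gauge = 12/10 = 1.2 rows/cm; 36.5 × 1.2 = 43.80 → 44 rows.

Cast on 28 stitches and work 44 rows.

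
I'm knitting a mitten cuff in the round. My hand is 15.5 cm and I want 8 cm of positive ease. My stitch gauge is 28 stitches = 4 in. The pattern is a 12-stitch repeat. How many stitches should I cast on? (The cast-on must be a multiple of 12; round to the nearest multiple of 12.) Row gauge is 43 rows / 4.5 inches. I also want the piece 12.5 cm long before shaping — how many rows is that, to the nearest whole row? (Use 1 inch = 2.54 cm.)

Finished = 15.5 + 8 = 23.5 cm.
23.5 cm × 1/2.54 = 9.25 inches.
28/4 = 7 sts per in; 9.25 × 7 = 64.76 sts.
Nearest multiple of 12 → 60.
12.5 cm = 4.92 inches; × 9.556 = 47.03 → 47 rows.

Cast on 60 stitches; work 47 rows.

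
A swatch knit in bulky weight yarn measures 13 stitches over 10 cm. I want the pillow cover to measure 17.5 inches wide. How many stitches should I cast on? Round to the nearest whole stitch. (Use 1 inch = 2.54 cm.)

CO 58 sts.

17.5 in = 44.45 cm.
13 stitches / 10 cm = 1.3 stitches per cm.
44.45 × 1.3 = 57.78 stitches.
Round to nearest → 58.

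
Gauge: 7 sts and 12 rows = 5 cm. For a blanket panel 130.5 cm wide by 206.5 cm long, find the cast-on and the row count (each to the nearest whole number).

Cast on 183 stitches and work 496 rows.

Stitch gauge = 7/5 = 1.4 sts/cm; 130.5 × 1.4 = 182.70 → 183 sts.
Row gauge = 12/5 = 2.4 rows/cm; 206.5 × 2.4 = 495.60 → 496 rows.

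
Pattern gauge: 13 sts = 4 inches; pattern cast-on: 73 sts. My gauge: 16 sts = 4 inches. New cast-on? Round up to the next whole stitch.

Scale factor = 16 / 13 = 1.231.
73 × 16 / 13 = 89.85 sts.
→ 90 sts.

Cast on 90 stitches.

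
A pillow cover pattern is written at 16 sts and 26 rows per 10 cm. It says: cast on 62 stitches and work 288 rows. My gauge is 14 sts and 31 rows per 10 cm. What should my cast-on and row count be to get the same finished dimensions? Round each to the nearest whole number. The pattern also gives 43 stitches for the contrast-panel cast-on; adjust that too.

Stitches: 62 × 14/16 = 54.25 → 54.
Rows: 288 × 31/26 = 343.38 → 343.
contrast-panel cast-on: 43 × 14/16 = 37.62 → 38.

Cast on 54 stitches; work 343 rows; contrast-panel cast-on 38 stitches.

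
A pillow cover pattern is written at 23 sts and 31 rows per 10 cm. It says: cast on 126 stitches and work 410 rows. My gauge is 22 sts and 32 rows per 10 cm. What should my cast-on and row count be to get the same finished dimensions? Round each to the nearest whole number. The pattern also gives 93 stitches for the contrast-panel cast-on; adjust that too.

Stitches: 126 × 22/23 = 120.52 → 121.
Rows: 410 × 32/31 = 423.23 → 423.
contrast-panel cast-on: 93 × 22/23 = 88.96 → 89.

Cast on 121 stitches; work 423 rows; contrast-panel cast-on 89 stitches.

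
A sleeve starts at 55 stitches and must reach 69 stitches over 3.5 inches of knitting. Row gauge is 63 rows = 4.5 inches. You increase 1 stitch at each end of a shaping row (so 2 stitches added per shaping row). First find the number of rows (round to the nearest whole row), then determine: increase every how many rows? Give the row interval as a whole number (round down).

Increase every 7th row.

Rows = 3.5 × 14 = 49.0 → 49 rows.
Stitches to add: 14 → 7 shaping rows (at 2 st each).
49 / 7 = 7.00 → every 7 rows.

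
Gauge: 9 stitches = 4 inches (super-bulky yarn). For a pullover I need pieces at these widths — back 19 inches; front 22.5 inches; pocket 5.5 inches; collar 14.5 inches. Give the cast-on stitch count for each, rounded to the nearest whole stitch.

back 43; front 51; pocket 12; collar 33.

Rate = 9/4 = 2.25 sts per in.
back: 19 × 2.25 = 42.75 → 43.
front: 22.5 × 2.25 = 50.62 → 51.
pocket: 5.5 × 2.25 = 12.38 → 12.
collar: 14.5 × 2.25 = 32.62 → 33.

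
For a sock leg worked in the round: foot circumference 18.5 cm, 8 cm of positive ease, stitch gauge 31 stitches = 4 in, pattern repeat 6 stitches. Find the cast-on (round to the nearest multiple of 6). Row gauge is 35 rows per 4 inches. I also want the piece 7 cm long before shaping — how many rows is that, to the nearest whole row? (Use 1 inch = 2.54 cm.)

Finished = 18.5 + 8 = 26.5 cm.
26.5 cm × 1/2.54 = 10.43 inches.
31/4 = 7.75 sts per in; 10.43 × 7.75 = 80.86 sts.
Nearest multiple of 6 → 78.
7 cm = 2.76 inches; × 8.75 = 24.11 → 24 rows.

Cast on 78 stitches; work 24 rows.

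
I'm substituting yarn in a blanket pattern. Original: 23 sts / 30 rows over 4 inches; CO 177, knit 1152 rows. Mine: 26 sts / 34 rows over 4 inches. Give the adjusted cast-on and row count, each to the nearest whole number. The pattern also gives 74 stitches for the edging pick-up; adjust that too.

Stitches: 177 × 26/23 = 200.09 → 200.
Rows: 1152 × 34/30 = 1305.60 → 1306.
edging pick-up: 74 × 26/23 = 83.65 → 84.

Cast on 200 stitches; work 1306 rows; edging pick-up 84 stitches.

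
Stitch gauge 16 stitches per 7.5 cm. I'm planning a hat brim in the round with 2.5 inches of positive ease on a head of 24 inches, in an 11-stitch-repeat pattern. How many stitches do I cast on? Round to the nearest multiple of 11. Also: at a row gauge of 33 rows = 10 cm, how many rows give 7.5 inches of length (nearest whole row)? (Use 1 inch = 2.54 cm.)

Finished = 24 + 2.5 = 26.5 inches.
26.5 inches × 2.54 = 67.31 cm.
16/7.5 = 2.133 sts per cm; 67.31 × 2.133 = 143.59 sts.
Nearest multiple of 11 → 143.
7.5 inches = 19.05 cm; × 3.3 = 62.87 → 63 rows.

Cast on 143 stitches; work 63 rows.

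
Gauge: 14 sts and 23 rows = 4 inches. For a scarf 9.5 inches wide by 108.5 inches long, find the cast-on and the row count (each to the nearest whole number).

Stitch gauge = 14/4 = 3.5 sts/in; 9.5 × 3.5 = 33.25 → 33 sts.
Row gauge = 23/4 = 5.75 rows/in; 108.5 × 5.75 = 623.88 → 624 rows.

Cast on 33 stitches and work 624 rows.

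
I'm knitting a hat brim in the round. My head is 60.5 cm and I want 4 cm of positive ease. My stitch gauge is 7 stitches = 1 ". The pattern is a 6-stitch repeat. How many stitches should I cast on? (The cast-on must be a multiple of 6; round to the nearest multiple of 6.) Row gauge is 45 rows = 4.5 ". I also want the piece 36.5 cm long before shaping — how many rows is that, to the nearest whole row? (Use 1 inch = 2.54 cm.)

Finished = 60.5 + 4 = 64.5 cm.
64.5 cm × 1/2.54 = 25.39 inches.
7/1 = 7 sts per in; 25.39 × 7 = 177.76 sts.
Nearest multiple of 6 → 180.
36.5 cm = 14.37 inches; × 10 = 143.70 → 144 rows.

Cast on 180 stitches; work 144 rows.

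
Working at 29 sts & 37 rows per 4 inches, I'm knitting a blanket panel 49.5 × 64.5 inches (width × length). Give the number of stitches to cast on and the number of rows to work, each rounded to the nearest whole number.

Cast on 359 stitches and work 597 rows.

Stitch gauge = 29/4 = 7.25 sts/in; 49.5 × 7.25 = 358.88 → 359 sts.
Row gauge = 37/4 = 9.25 rows/in; 64.5 × 9.25 = 596.62 → 597 rows.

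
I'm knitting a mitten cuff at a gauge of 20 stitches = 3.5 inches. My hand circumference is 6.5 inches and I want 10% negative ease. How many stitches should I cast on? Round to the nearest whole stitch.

CO 33 sts.

Finished = 6.5 × 0.90 = 5.85 in.
20 / 3.5 = 5.714 sts per inch.
5.85 × 5.714 = 33.43 sts.
→ 33 sts.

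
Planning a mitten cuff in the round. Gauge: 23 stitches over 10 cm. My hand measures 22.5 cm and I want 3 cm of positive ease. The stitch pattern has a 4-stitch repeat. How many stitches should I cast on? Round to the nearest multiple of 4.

60 stitches.

Finished = 22.5 + 3 = 25.5 cm.
23 / 10 = 2.3 sts/cm.
25.5 × 2.3 = 58.65 sts.
Nearest multiple of 4: 60.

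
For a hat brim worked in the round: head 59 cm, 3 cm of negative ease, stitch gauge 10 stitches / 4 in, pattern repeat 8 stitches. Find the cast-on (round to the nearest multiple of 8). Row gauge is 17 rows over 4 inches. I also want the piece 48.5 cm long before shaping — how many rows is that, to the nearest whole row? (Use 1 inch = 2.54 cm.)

Cast on 56 stitches; work 81 rows.

Finished = 59 − 3 = 56 cm.
56 cm × 1/2.54 = 22.05 inches.
10/4 = 2.5 sts per in; 22.05 × 2.5 = 55.12 sts.
Nearest multiple of 8 → 56.
48.5 cm = 19.09 inches; × 4.25 = 81.15 → 81 rows.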